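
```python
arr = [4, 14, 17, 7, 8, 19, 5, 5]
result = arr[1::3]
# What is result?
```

arr has length 8. The slice arr[1::3] selects indices [1, 4, 7] (1->14, 4->8, 7->5), giving [14, 8, 5].

[14, 8, 5]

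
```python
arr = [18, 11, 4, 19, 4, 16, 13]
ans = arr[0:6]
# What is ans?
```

arr has length 7. The slice arr[0:6] selects indices [0, 1, 2, 3, 4, 5] (0->18, 1->11, 2->4, 3->19, 4->4, 5->16), giving [18, 11, 4, 19, 4, 16].

[18, 11, 4, 19, 4, 16]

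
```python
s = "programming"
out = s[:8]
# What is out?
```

s has length 11. The slice s[:8] selects indices [0, 1, 2, 3, 4, 5, 6, 7] (0->'p', 1->'r', 2->'o', 3->'g', 4->'r', 5->'a', 6->'m', 7->'m'), giving 'programm'.

'programm'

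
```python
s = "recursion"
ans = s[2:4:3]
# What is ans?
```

s has length 9. The slice s[2:4:3] selects indices [2] (2->'c'), giving 'c'.

'c'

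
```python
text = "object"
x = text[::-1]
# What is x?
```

text has length 6. The slice text[::-1] selects indices [5, 4, 3, 2, 1, 0] (5->'t', 4->'c', 3->'e', 2->'j', 1->'b', 0->'o'), giving 'tcejbo'.

'tcejbo'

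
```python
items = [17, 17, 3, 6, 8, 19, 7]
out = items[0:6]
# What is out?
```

items has length 7. The slice items[0:6] selects indices [0, 1, 2, 3, 4, 5] (0->17, 1->17, 2->3, 3->6, 4->8, 5->19), giving [17, 17, 3, 6, 8, 19].

[17, 17, 3, 6, 8, 19]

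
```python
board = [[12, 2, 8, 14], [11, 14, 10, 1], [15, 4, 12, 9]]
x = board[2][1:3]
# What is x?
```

board[2] = [15, 4, 12, 9]. board[2] has length 4. The slice board[2][1:3] selects indices [1, 2] (1->4, 2->12), giving [4, 12].

[4, 12]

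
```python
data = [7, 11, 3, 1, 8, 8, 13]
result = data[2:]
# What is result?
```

data has length 7. The slice data[2:] selects indices [2, 3, 4, 5, 6] (2->3, 3->1, 4->8, 5->8, 6->13), giving [3, 1, 8, 8, 13].

[3, 1, 8, 8, 13]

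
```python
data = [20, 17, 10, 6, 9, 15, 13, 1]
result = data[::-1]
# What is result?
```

data has length 8. The slice data[::-1] selects indices [7, 6, 5, 4, 3, 2, 1, 0] (7->1, 6->13, 5->15, 4->9, 3->6, 2->10, 1->17, 0->20), giving [1, 13, 15, 9, 6, 10, 17, 20].

[1, 13, 15, 9, 6, 10, 17, 20]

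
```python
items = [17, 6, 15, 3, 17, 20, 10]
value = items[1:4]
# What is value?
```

items has length 7. The slice items[1:4] selects indices [1, 2, 3] (1->6, 2->15, 3->3), giving [6, 15, 3].

[6, 15, 3]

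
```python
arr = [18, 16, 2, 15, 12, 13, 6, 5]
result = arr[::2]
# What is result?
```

arr has length 8. The slice arr[::2] selects indices [0, 2, 4, 6] (0->18, 2->2, 4->12, 6->6), giving [18, 2, 12, 6].

[18, 2, 12, 6]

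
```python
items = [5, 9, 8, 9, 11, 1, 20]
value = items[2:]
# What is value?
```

items has length 7. The slice items[2:] selects indices [2, 3, 4, 5, 6] (2->8, 3->9, 4->11, 5->1, 6->20), giving [8, 9, 11, 1, 20].

[8, 9, 11, 1, 20]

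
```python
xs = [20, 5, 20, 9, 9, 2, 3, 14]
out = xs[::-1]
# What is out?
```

xs has length 8. The slice xs[::-1] selects indices [7, 6, 5, 4, 3, 2, 1, 0] (7->14, 6->3, 5->2, 4->9, 3->9, 2->20, 1->5, 0->20), giving [14, 3, 2, 9, 9, 20, 5, 20].

[14, 3, 2, 9, 9, 20, 5, 20]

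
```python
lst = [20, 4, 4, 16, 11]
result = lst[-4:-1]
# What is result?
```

lst has length 5. The slice lst[-4:-1] selects indices [1, 2, 3] (1->4, 2->4, 3->16), giving [4, 4, 16].

[4, 4, 16]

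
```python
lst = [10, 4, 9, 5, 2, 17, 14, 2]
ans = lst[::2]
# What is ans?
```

lst has length 8. The slice lst[::2] selects indices [0, 2, 4, 6] (0->10, 2->9, 4->2, 6->14), giving [10, 9, 2, 14].

[10, 9, 2, 14]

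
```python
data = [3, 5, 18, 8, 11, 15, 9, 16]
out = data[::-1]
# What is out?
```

data has length 8. The slice data[::-1] selects indices [7, 6, 5, 4, 3, 2, 1, 0] (7->16, 6->9, 5->15, 4->11, 3->8, 2->18, 1->5, 0->3), giving [16, 9, 15, 11, 8, 18, 5, 3].

[16, 9, 15, 11, 8, 18, 5, 3]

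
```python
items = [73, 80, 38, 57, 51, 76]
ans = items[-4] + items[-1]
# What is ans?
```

items has length 6. Negative index -4 maps to positive index 6 + (-4) = 2. items[2] = 38.
items has length 6. Negative index -1 maps to positive index 6 + (-1) = 5. items[5] = 76.
Sum: 38 + 76 = 114.

114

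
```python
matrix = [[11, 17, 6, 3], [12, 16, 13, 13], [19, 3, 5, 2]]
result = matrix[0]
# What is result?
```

matrix has 3 rows. Row 0 is [11, 17, 6, 3].

[11, 17, 6, 3]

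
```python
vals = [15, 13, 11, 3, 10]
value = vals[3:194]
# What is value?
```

vals has length 5. The slice vals[3:194] selects indices [3, 4] (3->3, 4->10), giving [3, 10].

[3, 10]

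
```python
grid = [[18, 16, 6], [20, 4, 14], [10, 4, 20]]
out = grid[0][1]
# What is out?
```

grid[0] = [18, 16, 6]. Taking column 1 of that row yields 16.

16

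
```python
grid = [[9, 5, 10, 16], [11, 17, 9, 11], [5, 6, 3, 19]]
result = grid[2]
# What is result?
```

grid has 3 rows. Row 2 is [5, 6, 3, 19].

[5, 6, 3, 19]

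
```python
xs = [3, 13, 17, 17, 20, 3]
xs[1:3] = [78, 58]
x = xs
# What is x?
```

xs starts as [3, 13, 17, 17, 20, 3] (length 6). The slice xs[1:3] covers indices [1, 2] with values [13, 17]. Replacing that slice with [78, 58] (same length) produces [3, 78, 58, 17, 20, 3].

[3, 78, 58, 17, 20, 3]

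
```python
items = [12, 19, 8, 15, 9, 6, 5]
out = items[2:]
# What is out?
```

items has length 7. The slice items[2:] selects indices [2, 3, 4, 5, 6] (2->8, 3->15, 4->9, 5->6, 6->5), giving [8, 15, 9, 6, 5].

[8, 15, 9, 6, 5]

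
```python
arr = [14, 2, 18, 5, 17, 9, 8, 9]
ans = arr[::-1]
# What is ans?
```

arr has length 8. The slice arr[::-1] selects indices [7, 6, 5, 4, 3, 2, 1, 0] (7->9, 6->8, 5->9, 4->17, 3->5, 2->18, 1->2, 0->14), giving [9, 8, 9, 17, 5, 18, 2, 14].

[9, 8, 9, 17, 5, 18, 2, 14]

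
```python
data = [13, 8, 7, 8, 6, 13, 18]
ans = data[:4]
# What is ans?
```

data has length 7. The slice data[:4] selects indices [0, 1, 2, 3] (0->13, 1->8, 2->7, 3->8), giving [13, 8, 7, 8].

[13, 8, 7, 8]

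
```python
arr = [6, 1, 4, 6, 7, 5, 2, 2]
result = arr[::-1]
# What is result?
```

arr has length 8. The slice arr[::-1] selects indices [7, 6, 5, 4, 3, 2, 1, 0] (7->2, 6->2, 5->5, 4->7, 3->6, 2->4, 1->1, 0->6), giving [2, 2, 5, 7, 6, 4, 1, 6].

[2, 2, 5, 7, 6, 4, 1, 6]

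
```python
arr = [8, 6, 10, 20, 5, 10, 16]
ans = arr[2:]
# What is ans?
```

arr has length 7. The slice arr[2:] selects indices [2, 3, 4, 5, 6] (2->10, 3->20, 4->5, 5->10, 6->16), giving [10, 20, 5, 10, 16].

[10, 20, 5, 10, 16]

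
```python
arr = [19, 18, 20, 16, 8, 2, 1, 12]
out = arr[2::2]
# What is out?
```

arr has length 8. The slice arr[2::2] selects indices [2, 4, 6] (2->20, 4->8, 6->1), giving [20, 8, 1].

[20, 8, 1]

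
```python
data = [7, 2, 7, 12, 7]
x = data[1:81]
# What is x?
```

data has length 5. The slice data[1:81] selects indices [1, 2, 3, 4] (1->2, 2->7, 3->12, 4->7), giving [2, 7, 12, 7].

[2, 7, 12, 7]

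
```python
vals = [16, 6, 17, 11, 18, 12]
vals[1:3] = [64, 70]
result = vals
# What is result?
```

vals starts as [16, 6, 17, 11, 18, 12] (length 6). The slice vals[1:3] covers indices [1, 2] with values [6, 17]. Replacing that slice with [64, 70] (same length) produces [16, 64, 70, 11, 18, 12].

[16, 64, 70, 11, 18, 12]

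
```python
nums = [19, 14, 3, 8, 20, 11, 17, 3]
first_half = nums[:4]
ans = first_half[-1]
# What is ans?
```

nums has length 8. The slice nums[:4] selects indices [0, 1, 2, 3] (0->19, 1->14, 2->3, 3->8), giving [19, 14, 3, 8]. So first_half = [19, 14, 3, 8]. Then first_half[-1] = 8.

8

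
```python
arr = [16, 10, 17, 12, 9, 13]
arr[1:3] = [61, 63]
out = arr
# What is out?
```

arr starts as [16, 10, 17, 12, 9, 13] (length 6). The slice arr[1:3] covers indices [1, 2] with values [10, 17]. Replacing that slice with [61, 63] (same length) produces [16, 61, 63, 12, 9, 13].

[16, 61, 63, 12, 9, 13]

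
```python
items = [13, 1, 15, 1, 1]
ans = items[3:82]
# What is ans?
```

items has length 5. The slice items[3:82] selects indices [3, 4] (3->1, 4->1), giving [1, 1].

[1, 1]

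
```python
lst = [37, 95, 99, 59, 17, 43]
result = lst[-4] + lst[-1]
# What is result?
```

lst has length 6. Negative index -4 maps to positive index 6 + (-4) = 2. lst[2] = 99.
lst has length 6. Negative index -1 maps to positive index 6 + (-1) = 5. lst[5] = 43.
Sum: 99 + 43 = 142.

142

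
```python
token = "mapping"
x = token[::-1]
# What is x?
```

token has length 7. The slice token[::-1] selects indices [6, 5, 4, 3, 2, 1, 0] (6->'g', 5->'n', 4->'i', 3->'p', 2->'p', 1->'a', 0->'m'), giving 'gnippam'.

'gnippam'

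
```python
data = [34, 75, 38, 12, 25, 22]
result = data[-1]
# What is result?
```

data has length 6. Negative index -1 maps to positive index 6 + (-1) = 5. data[5] = 22.

22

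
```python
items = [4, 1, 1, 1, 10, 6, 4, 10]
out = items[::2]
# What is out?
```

items has length 8. The slice items[::2] selects indices [0, 2, 4, 6] (0->4, 2->1, 4->10, 6->4), giving [4, 1, 10, 4].

[4, 1, 10, 4]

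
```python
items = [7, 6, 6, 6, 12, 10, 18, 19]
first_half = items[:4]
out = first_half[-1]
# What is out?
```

items has length 8. The slice items[:4] selects indices [0, 1, 2, 3] (0->7, 1->6, 2->6, 3->6), giving [7, 6, 6, 6]. So first_half = [7, 6, 6, 6]. Then first_half[-1] = 6.

6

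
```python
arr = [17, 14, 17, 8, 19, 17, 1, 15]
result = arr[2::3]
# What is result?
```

arr has length 8. The slice arr[2::3] selects indices [2, 5] (2->17, 5->17), giving [17, 17].

[17, 17]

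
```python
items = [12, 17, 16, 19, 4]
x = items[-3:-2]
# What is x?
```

items has length 5. The slice items[-3:-2] selects indices [2] (2->16), giving [16].

[16]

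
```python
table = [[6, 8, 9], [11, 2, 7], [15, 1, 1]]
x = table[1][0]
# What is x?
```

table[1] = [11, 2, 7]. Taking column 0 of that row yields 11.

11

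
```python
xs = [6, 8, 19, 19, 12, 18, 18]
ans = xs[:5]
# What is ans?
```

xs has length 7. The slice xs[:5] selects indices [0, 1, 2, 3, 4] (0->6, 1->8, 2->19, 3->19, 4->12), giving [6, 8, 19, 19, 12].

[6, 8, 19, 19, 12]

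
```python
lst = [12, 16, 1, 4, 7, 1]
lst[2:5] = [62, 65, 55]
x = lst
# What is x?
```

lst starts as [12, 16, 1, 4, 7, 1] (length 6). The slice lst[2:5] covers indices [2, 3, 4] with values [1, 4, 7]. Replacing that slice with [62, 65, 55] (same length) produces [12, 16, 62, 65, 55, 1].

[12, 16, 62, 65, 55, 1]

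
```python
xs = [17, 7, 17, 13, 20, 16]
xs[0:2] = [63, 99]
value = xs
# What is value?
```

xs starts as [17, 7, 17, 13, 20, 16] (length 6). The slice xs[0:2] covers indices [0, 1] with values [17, 7]. Replacing that slice with [63, 99] (same length) produces [63, 99, 17, 13, 20, 16].

[63, 99, 17, 13, 20, 16]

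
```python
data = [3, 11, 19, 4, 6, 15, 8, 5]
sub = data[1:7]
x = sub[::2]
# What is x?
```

data has length 8. The slice data[1:7] selects indices [1, 2, 3, 4, 5, 6] (1->11, 2->19, 3->4, 4->6, 5->15, 6->8), giving [11, 19, 4, 6, 15, 8]. So sub = [11, 19, 4, 6, 15, 8]. sub has length 6. The slice sub[::2] selects indices [0, 2, 4] (0->11, 2->4, 4->15), giving [11, 4, 15].

[11, 4, 15]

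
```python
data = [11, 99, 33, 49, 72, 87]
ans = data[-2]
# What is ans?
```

data has length 6. Negative index -2 maps to positive index 6 + (-2) = 4. data[4] = 72.

72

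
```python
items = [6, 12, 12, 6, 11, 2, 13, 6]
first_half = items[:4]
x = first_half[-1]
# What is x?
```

items has length 8. The slice items[:4] selects indices [0, 1, 2, 3] (0->6, 1->12, 2->12, 3->6), giving [6, 12, 12, 6]. So first_half = [6, 12, 12, 6]. Then first_half[-1] = 6.

6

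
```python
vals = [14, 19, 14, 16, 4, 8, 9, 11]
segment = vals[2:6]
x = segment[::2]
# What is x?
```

vals has length 8. The slice vals[2:6] selects indices [2, 3, 4, 5] (2->14, 3->16, 4->4, 5->8), giving [14, 16, 4, 8]. So segment = [14, 16, 4, 8]. segment has length 4. The slice segment[::2] selects indices [0, 2] (0->14, 2->4), giving [14, 4].

[14, 4]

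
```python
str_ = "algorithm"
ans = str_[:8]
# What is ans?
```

str_ has length 9. The slice str_[:8] selects indices [0, 1, 2, 3, 4, 5, 6, 7] (0->'a', 1->'l', 2->'g', 3->'o', 4->'r', 5->'i', 6->'t', 7->'h'), giving 'algorith'.

'algorith'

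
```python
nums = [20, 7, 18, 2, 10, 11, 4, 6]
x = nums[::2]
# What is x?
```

nums has length 8. The slice nums[::2] selects indices [0, 2, 4, 6] (0->20, 2->18, 4->10, 6->4), giving [20, 18, 10, 4].

[20, 18, 10, 4]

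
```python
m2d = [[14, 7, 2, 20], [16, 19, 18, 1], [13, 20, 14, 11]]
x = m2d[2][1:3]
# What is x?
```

m2d[2] = [13, 20, 14, 11]. m2d[2] has length 4. The slice m2d[2][1:3] selects indices [1, 2] (1->20, 2->14), giving [20, 14].

[20, 14]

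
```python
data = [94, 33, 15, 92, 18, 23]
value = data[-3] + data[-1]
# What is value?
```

data has length 6. Negative index -3 maps to positive index 6 + (-3) = 3. data[3] = 92.
data has length 6. Negative index -1 maps to positive index 6 + (-1) = 5. data[5] = 23.
Sum: 92 + 23 = 115.

115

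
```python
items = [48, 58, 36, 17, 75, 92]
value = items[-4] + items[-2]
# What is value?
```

items has length 6. Negative index -4 maps to positive index 6 + (-4) = 2. items[2] = 36.
items has length 6. Negative index -2 maps to positive index 6 + (-2) = 4. items[4] = 75.
Sum: 36 + 75 = 111.

111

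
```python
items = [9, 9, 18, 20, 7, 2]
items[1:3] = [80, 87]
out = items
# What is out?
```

items starts as [9, 9, 18, 20, 7, 2] (length 6). The slice items[1:3] covers indices [1, 2] with values [9, 18]. Replacing that slice with [80, 87] (same length) produces [9, 80, 87, 20, 7, 2].

[9, 80, 87, 20, 7, 2]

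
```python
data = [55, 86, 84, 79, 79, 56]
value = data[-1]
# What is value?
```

data has length 6. Negative index -1 maps to positive index 6 + (-1) = 5. data[5] = 56.

56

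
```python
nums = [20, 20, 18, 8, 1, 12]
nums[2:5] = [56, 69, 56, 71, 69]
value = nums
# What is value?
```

nums starts as [20, 20, 18, 8, 1, 12] (length 6). The slice nums[2:5] covers indices [2, 3, 4] with values [18, 8, 1]. Replacing that slice with [56, 69, 56, 71, 69] (different length) produces [20, 20, 56, 69, 56, 71, 69, 12].

[20, 20, 56, 69, 56, 71, 69, 12]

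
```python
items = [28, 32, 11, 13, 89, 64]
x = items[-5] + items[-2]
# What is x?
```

items has length 6. Negative index -5 maps to positive index 6 + (-5) = 1. items[1] = 32.
items has length 6. Negative index -2 maps to positive index 6 + (-2) = 4. items[4] = 89.
Sum: 32 + 89 = 121.

121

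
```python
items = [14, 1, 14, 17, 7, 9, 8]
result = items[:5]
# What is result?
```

items has length 7. The slice items[:5] selects indices [0, 1, 2, 3, 4] (0->14, 1->1, 2->14, 3->17, 4->7), giving [14, 1, 14, 17, 7].

[14, 1, 14, 17, 7]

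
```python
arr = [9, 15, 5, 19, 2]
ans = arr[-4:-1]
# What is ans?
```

arr has length 5. The slice arr[-4:-1] selects indices [1, 2, 3] (1->15, 2->5, 3->19), giving [15, 5, 19].

[15, 5, 19]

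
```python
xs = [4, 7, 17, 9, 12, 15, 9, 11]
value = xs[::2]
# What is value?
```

xs has length 8. The slice xs[::2] selects indices [0, 2, 4, 6] (0->4, 2->17, 4->12, 6->9), giving [4, 17, 12, 9].

[4, 17, 12, 9]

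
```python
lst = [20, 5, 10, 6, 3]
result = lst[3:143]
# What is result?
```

lst has length 5. The slice lst[3:143] selects indices [3, 4] (3->6, 4->3), giving [6, 3].

[6, 3]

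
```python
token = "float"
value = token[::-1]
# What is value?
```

token has length 5. The slice token[::-1] selects indices [4, 3, 2, 1, 0] (4->'t', 3->'a', 2->'o', 1->'l', 0->'f'), giving 'taolf'.

'taolf'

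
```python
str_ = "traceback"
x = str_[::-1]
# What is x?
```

str_ has length 9. The slice str_[::-1] selects indices [8, 7, 6, 5, 4, 3, 2, 1, 0] (8->'k', 7->'c', 6->'a', 5->'b', 4->'e', 3->'c', 2->'a', 1->'r', 0->'t'), giving 'kcabecart'.

'kcabecart'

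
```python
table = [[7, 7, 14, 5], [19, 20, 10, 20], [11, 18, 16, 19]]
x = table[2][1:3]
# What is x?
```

table[2] = [11, 18, 16, 19]. table[2] has length 4. The slice table[2][1:3] selects indices [1, 2] (1->18, 2->16), giving [18, 16].

[18, 16]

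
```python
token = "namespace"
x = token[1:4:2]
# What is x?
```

token has length 9. The slice token[1:4:2] selects indices [1, 3] (1->'a', 3->'e'), giving 'ae'.

'ae'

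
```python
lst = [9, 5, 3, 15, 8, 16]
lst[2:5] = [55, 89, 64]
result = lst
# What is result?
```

lst starts as [9, 5, 3, 15, 8, 16] (length 6). The slice lst[2:5] covers indices [2, 3, 4] with values [3, 15, 8]. Replacing that slice with [55, 89, 64] (same length) produces [9, 5, 55, 89, 64, 16].

[9, 5, 55, 89, 64, 16]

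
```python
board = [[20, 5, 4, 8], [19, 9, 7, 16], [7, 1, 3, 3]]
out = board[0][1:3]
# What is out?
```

board[0] = [20, 5, 4, 8]. board[0] has length 4. The slice board[0][1:3] selects indices [1, 2] (1->5, 2->4), giving [5, 4].

[5, 4]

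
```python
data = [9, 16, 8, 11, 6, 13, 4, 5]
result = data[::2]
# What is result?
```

data has length 8. The slice data[::2] selects indices [0, 2, 4, 6] (0->9, 2->8, 4->6, 6->4), giving [9, 8, 6, 4].

[9, 8, 6, 4]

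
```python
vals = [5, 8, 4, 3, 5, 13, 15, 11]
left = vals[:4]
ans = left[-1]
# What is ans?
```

vals has length 8. The slice vals[:4] selects indices [0, 1, 2, 3] (0->5, 1->8, 2->4, 3->3), giving [5, 8, 4, 3]. So left = [5, 8, 4, 3]. Then left[-1] = 3.

3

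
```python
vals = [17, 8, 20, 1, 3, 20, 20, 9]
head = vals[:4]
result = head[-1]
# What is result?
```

vals has length 8. The slice vals[:4] selects indices [0, 1, 2, 3] (0->17, 1->8, 2->20, 3->1), giving [17, 8, 20, 1]. So head = [17, 8, 20, 1]. Then head[-1] = 1.

1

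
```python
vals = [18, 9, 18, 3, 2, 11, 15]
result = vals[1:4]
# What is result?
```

vals has length 7. The slice vals[1:4] selects indices [1, 2, 3] (1->9, 2->18, 3->3), giving [9, 18, 3].

[9, 18, 3]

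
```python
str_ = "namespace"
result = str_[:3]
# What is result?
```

str_ has length 9. The slice str_[:3] selects indices [0, 1, 2] (0->'n', 1->'a', 2->'m'), giving 'nam'.

'nam'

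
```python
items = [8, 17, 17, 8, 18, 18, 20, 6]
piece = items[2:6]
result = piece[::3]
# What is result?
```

items has length 8. The slice items[2:6] selects indices [2, 3, 4, 5] (2->17, 3->8, 4->18, 5->18), giving [17, 8, 18, 18]. So piece = [17, 8, 18, 18]. piece has length 4. The slice piece[::3] selects indices [0, 3] (0->17, 3->18), giving [17, 18].

[17, 18]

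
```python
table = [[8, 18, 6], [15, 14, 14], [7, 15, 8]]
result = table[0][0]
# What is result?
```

table[0] = [8, 18, 6]. Taking column 0 of that row yields 8.

8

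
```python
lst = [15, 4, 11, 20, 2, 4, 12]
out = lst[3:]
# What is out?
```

lst has length 7. The slice lst[3:] selects indices [3, 4, 5, 6] (3->20, 4->2, 5->4, 6->12), giving [20, 2, 4, 12].

[20, 2, 4, 12]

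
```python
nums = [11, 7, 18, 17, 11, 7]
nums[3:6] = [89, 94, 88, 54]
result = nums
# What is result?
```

nums starts as [11, 7, 18, 17, 11, 7] (length 6). The slice nums[3:6] covers indices [3, 4, 5] with values [17, 11, 7]. Replacing that slice with [89, 94, 88, 54] (different length) produces [11, 7, 18, 89, 94, 88, 54].

[11, 7, 18, 89, 94, 88, 54]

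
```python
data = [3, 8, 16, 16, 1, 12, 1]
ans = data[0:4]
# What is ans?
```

data has length 7. The slice data[0:4] selects indices [0, 1, 2, 3] (0->3, 1->8, 2->16, 3->16), giving [3, 8, 16, 16].

[3, 8, 16, 16]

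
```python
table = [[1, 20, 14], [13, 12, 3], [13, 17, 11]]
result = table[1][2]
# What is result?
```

table[1] = [13, 12, 3]. Taking column 2 of that row yields 3.

3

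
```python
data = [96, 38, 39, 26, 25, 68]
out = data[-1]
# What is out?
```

data has length 6. Negative index -1 maps to positive index 6 + (-1) = 5. data[5] = 68.

68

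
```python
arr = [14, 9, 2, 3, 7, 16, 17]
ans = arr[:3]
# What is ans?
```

arr has length 7. The slice arr[:3] selects indices [0, 1, 2] (0->14, 1->9, 2->2), giving [14, 9, 2].

[14, 9, 2]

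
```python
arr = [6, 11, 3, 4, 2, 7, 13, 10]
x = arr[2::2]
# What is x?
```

arr has length 8. The slice arr[2::2] selects indices [2, 4, 6] (2->3, 4->2, 6->13), giving [3, 2, 13].

[3, 2, 13]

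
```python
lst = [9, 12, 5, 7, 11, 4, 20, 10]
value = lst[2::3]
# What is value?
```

lst has length 8. The slice lst[2::3] selects indices [2, 5] (2->5, 5->4), giving [5, 4].

[5, 4]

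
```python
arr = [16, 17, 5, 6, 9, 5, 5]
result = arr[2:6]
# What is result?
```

arr has length 7. The slice arr[2:6] selects indices [2, 3, 4, 5] (2->5, 3->6, 4->9, 5->5), giving [5, 6, 9, 5].

[5, 6, 9, 5]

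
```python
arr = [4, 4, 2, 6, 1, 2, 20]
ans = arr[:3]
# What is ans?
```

arr has length 7. The slice arr[:3] selects indices [0, 1, 2] (0->4, 1->4, 2->2), giving [4, 4, 2].

[4, 4, 2]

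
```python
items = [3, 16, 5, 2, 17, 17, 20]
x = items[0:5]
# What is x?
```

items has length 7. The slice items[0:5] selects indices [0, 1, 2, 3, 4] (0->3, 1->16, 2->5, 3->2, 4->17), giving [3, 16, 5, 2, 17].

[3, 16, 5, 2, 17]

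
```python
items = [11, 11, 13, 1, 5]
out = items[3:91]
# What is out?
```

items has length 5. The slice items[3:91] selects indices [3, 4] (3->1, 4->5), giving [1, 5].

[1, 5]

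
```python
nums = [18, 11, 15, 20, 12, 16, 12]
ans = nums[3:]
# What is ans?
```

nums has length 7. The slice nums[3:] selects indices [3, 4, 5, 6] (3->20, 4->12, 5->16, 6->12), giving [20, 12, 16, 12].

[20, 12, 16, 12]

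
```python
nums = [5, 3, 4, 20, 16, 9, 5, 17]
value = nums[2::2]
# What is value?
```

nums has length 8. The slice nums[2::2] selects indices [2, 4, 6] (2->4, 4->16, 6->5), giving [4, 16, 5].

[4, 16, 5]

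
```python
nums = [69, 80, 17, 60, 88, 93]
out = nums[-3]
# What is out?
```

nums has length 6. Negative index -3 maps to positive index 6 + (-3) = 3. nums[3] = 60.

60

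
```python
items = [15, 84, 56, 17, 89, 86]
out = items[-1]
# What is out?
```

items has length 6. Negative index -1 maps to positive index 6 + (-1) = 5. items[5] = 86.

86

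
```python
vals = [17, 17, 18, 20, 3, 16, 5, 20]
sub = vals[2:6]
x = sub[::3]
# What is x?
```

vals has length 8. The slice vals[2:6] selects indices [2, 3, 4, 5] (2->18, 3->20, 4->3, 5->16), giving [18, 20, 3, 16]. So sub = [18, 20, 3, 16]. sub has length 4. The slice sub[::3] selects indices [0, 3] (0->18, 3->16), giving [18, 16].

[18, 16]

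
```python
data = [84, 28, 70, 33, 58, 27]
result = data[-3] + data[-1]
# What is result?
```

data has length 6. Negative index -3 maps to positive index 6 + (-3) = 3. data[3] = 33.
data has length 6. Negative index -1 maps to positive index 6 + (-1) = 5. data[5] = 27.
Sum: 33 + 27 = 60.

60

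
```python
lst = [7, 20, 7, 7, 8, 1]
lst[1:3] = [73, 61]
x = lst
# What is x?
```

lst starts as [7, 20, 7, 7, 8, 1] (length 6). The slice lst[1:3] covers indices [1, 2] with values [20, 7]. Replacing that slice with [73, 61] (same length) produces [7, 73, 61, 7, 8, 1].

[7, 73, 61, 7, 8, 1]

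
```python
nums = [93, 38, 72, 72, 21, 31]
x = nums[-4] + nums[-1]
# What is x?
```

nums has length 6. Negative index -4 maps to positive index 6 + (-4) = 2. nums[2] = 72.
nums has length 6. Negative index -1 maps to positive index 6 + (-1) = 5. nums[5] = 31.
Sum: 72 + 31 = 103.

103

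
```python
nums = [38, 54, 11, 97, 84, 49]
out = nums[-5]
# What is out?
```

nums has length 6. Negative index -5 maps to positive index 6 + (-5) = 1. nums[1] = 54.

54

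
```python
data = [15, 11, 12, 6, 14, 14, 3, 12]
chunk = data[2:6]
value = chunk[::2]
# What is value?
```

data has length 8. The slice data[2:6] selects indices [2, 3, 4, 5] (2->12, 3->6, 4->14, 5->14), giving [12, 6, 14, 14]. So chunk = [12, 6, 14, 14]. chunk has length 4. The slice chunk[::2] selects indices [0, 2] (0->12, 2->14), giving [12, 14].

[12, 14]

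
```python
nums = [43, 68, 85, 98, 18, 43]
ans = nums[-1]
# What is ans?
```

nums has length 6. Negative index -1 maps to positive index 6 + (-1) = 5. nums[5] = 43.

43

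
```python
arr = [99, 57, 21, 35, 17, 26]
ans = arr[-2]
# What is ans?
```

arr has length 6. Negative index -2 maps to positive index 6 + (-2) = 4. arr[4] = 17.

17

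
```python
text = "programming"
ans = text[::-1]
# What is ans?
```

text has length 11. The slice text[::-1] selects indices [10, 9, 8, 7, 6, 5, 4, 3, 2, 1, 0] (10->'g', 9->'n', 8->'i', 7->'m', 6->'m', 5->'a', 4->'r', 3->'g', 2->'o', 1->'r', 0->'p'), giving 'gnimmargorp'.

'gnimmargorp'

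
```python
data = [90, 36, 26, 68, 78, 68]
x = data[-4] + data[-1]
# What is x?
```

data has length 6. Negative index -4 maps to positive index 6 + (-4) = 2. data[2] = 26.
data has length 6. Negative index -1 maps to positive index 6 + (-1) = 5. data[5] = 68.
Sum: 26 + 68 = 94.

94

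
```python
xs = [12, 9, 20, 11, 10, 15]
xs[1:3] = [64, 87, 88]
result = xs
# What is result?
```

xs starts as [12, 9, 20, 11, 10, 15] (length 6). The slice xs[1:3] covers indices [1, 2] with values [9, 20]. Replacing that slice with [64, 87, 88] (different length) produces [12, 64, 87, 88, 11, 10, 15].

[12, 64, 87, 88, 11, 10, 15]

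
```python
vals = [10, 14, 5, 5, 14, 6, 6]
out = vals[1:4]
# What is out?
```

vals has length 7. The slice vals[1:4] selects indices [1, 2, 3] (1->14, 2->5, 3->5), giving [14, 5, 5].

[14, 5, 5]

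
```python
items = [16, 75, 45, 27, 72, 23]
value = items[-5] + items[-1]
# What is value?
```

items has length 6. Negative index -5 maps to positive index 6 + (-5) = 1. items[1] = 75.
items has length 6. Negative index -1 maps to positive index 6 + (-1) = 5. items[5] = 23.
Sum: 75 + 23 = 98.

98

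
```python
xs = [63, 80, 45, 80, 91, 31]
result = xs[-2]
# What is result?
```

xs has length 6. Negative index -2 maps to positive index 6 + (-2) = 4. xs[4] = 91.

91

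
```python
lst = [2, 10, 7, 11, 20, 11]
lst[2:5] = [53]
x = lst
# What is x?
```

lst starts as [2, 10, 7, 11, 20, 11] (length 6). The slice lst[2:5] covers indices [2, 3, 4] with values [7, 11, 20]. Replacing that slice with [53] (different length) produces [2, 10, 53, 11].

[2, 10, 53, 11]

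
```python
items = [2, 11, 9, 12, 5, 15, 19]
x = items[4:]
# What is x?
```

items has length 7. The slice items[4:] selects indices [4, 5, 6] (4->5, 5->15, 6->19), giving [5, 15, 19].

[5, 15, 19]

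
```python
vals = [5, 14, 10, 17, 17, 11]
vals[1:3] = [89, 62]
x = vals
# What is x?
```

vals starts as [5, 14, 10, 17, 17, 11] (length 6). The slice vals[1:3] covers indices [1, 2] with values [14, 10]. Replacing that slice with [89, 62] (same length) produces [5, 89, 62, 17, 17, 11].

[5, 89, 62, 17, 17, 11]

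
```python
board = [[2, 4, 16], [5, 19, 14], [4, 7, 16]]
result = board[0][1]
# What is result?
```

board[0] = [2, 4, 16]. Taking column 1 of that row yields 4.

4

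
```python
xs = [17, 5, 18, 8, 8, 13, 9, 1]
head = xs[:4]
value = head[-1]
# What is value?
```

xs has length 8. The slice xs[:4] selects indices [0, 1, 2, 3] (0->17, 1->5, 2->18, 3->8), giving [17, 5, 18, 8]. So head = [17, 5, 18, 8]. Then head[-1] = 8.

8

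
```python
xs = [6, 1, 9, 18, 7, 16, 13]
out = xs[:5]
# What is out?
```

xs has length 7. The slice xs[:5] selects indices [0, 1, 2, 3, 4] (0->6, 1->1, 2->9, 3->18, 4->7), giving [6, 1, 9, 18, 7].

[6, 1, 9, 18, 7]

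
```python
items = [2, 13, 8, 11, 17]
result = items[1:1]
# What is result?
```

items has length 5. The slice items[1:1] resolves to an empty index range, so the result is [].

[]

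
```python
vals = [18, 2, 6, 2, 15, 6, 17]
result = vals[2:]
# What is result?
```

vals has length 7. The slice vals[2:] selects indices [2, 3, 4, 5, 6] (2->6, 3->2, 4->15, 5->6, 6->17), giving [6, 2, 15, 6, 17].

[6, 2, 15, 6, 17]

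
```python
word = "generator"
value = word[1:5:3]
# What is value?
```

word has length 9. The slice word[1:5:3] selects indices [1, 4] (1->'e', 4->'r'), giving 'er'.

'er'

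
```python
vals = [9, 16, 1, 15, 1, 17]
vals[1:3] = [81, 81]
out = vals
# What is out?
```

vals starts as [9, 16, 1, 15, 1, 17] (length 6). The slice vals[1:3] covers indices [1, 2] with values [16, 1]. Replacing that slice with [81, 81] (same length) produces [9, 81, 81, 15, 1, 17].

[9, 81, 81, 15, 1, 17]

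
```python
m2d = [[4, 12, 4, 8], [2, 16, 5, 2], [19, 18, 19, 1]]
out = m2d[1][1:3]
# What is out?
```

m2d[1] = [2, 16, 5, 2]. m2d[1] has length 4. The slice m2d[1][1:3] selects indices [1, 2] (1->16, 2->5), giving [16, 5].

[16, 5]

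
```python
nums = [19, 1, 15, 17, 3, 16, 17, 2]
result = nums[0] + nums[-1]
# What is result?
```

nums has length 8. nums[0] = 19.
nums has length 8. Negative index -1 maps to positive index 8 + (-1) = 7. nums[7] = 2.
Sum: 19 + 2 = 21.

21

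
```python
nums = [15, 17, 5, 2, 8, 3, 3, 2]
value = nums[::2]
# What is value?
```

nums has length 8. The slice nums[::2] selects indices [0, 2, 4, 6] (0->15, 2->5, 4->8, 6->3), giving [15, 5, 8, 3].

[15, 5, 8, 3]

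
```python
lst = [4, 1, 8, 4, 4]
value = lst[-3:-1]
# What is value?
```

lst has length 5. The slice lst[-3:-1] selects indices [2, 3] (2->8, 3->4), giving [8, 4].

[8, 4]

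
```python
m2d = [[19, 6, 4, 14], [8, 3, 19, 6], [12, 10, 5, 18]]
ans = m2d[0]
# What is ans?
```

m2d has 3 rows. Row 0 is [19, 6, 4, 14].

[19, 6, 4, 14]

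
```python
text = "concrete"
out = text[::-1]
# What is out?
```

text has length 8. The slice text[::-1] selects indices [7, 6, 5, 4, 3, 2, 1, 0] (7->'e', 6->'t', 5->'e', 4->'r', 3->'c', 2->'n', 1->'o', 0->'c'), giving 'etercnoc'.

'etercnoc'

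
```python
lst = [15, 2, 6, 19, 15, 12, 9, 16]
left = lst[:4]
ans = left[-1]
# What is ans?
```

lst has length 8. The slice lst[:4] selects indices [0, 1, 2, 3] (0->15, 1->2, 2->6, 3->19), giving [15, 2, 6, 19]. So left = [15, 2, 6, 19]. Then left[-1] = 19.

19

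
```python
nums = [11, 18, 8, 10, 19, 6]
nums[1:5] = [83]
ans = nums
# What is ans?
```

nums starts as [11, 18, 8, 10, 19, 6] (length 6). The slice nums[1:5] covers indices [1, 2, 3, 4] with values [18, 8, 10, 19]. Replacing that slice with [83] (different length) produces [11, 83, 6].

[11, 83, 6]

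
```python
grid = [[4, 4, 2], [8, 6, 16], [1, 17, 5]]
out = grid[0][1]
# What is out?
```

grid[0] = [4, 4, 2]. Taking column 1 of that row yields 4.

4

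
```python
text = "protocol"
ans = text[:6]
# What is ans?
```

text has length 8. The slice text[:6] selects indices [0, 1, 2, 3, 4, 5] (0->'p', 1->'r', 2->'o', 3->'t', 4->'o', 5->'c'), giving 'protoc'.

'protoc'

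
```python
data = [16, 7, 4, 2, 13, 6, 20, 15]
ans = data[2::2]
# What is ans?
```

data has length 8. The slice data[2::2] selects indices [2, 4, 6] (2->4, 4->13, 6->20), giving [4, 13, 20].

[4, 13, 20]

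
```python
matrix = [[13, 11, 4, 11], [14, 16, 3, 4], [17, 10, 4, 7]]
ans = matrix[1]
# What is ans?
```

matrix has 3 rows. Row 1 is [14, 16, 3, 4].

[14, 16, 3, 4]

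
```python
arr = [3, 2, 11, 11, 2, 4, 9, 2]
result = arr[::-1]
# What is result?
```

arr has length 8. The slice arr[::-1] selects indices [7, 6, 5, 4, 3, 2, 1, 0] (7->2, 6->9, 5->4, 4->2, 3->11, 2->11, 1->2, 0->3), giving [2, 9, 4, 2, 11, 11, 2, 3].

[2, 9, 4, 2, 11, 11, 2, 3]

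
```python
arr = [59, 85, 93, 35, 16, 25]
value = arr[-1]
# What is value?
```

arr has length 6. Negative index -1 maps to positive index 6 + (-1) = 5. arr[5] = 25.

25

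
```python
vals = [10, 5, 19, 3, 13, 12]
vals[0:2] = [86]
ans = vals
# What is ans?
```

vals starts as [10, 5, 19, 3, 13, 12] (length 6). The slice vals[0:2] covers indices [0, 1] with values [10, 5]. Replacing that slice with [86] (different length) produces [86, 19, 3, 13, 12].

[86, 19, 3, 13, 12]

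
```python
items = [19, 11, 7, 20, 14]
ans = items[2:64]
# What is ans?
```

items has length 5. The slice items[2:64] selects indices [2, 3, 4] (2->7, 3->20, 4->14), giving [7, 20, 14].

[7, 20, 14]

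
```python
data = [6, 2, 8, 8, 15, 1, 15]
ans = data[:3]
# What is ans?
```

data has length 7. The slice data[:3] selects indices [0, 1, 2] (0->6, 1->2, 2->8), giving [6, 2, 8].

[6, 2, 8]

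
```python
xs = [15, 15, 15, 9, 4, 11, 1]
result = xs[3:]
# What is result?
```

xs has length 7. The slice xs[3:] selects indices [3, 4, 5, 6] (3->9, 4->4, 5->11, 6->1), giving [9, 4, 11, 1].

[9, 4, 11, 1]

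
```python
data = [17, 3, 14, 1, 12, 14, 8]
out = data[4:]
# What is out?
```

data has length 7. The slice data[4:] selects indices [4, 5, 6] (4->12, 5->14, 6->8), giving [12, 14, 8].

[12, 14, 8]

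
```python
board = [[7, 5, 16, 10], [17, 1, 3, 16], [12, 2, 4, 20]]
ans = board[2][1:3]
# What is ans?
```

board[2] = [12, 2, 4, 20]. board[2] has length 4. The slice board[2][1:3] selects indices [1, 2] (1->2, 2->4), giving [2, 4].

[2, 4]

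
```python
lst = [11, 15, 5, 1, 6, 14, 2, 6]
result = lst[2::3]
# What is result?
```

lst has length 8. The slice lst[2::3] selects indices [2, 5] (2->5, 5->14), giving [5, 14].

[5, 14]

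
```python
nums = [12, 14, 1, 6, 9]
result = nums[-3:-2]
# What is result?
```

nums has length 5. The slice nums[-3:-2] selects indices [2] (2->1), giving [1].

[1]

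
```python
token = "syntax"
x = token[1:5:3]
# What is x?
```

token has length 6. The slice token[1:5:3] selects indices [1, 4] (1->'y', 4->'a'), giving 'ya'.

'ya'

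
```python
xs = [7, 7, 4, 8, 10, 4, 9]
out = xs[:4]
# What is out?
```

xs has length 7. The slice xs[:4] selects indices [0, 1, 2, 3] (0->7, 1->7, 2->4, 3->8), giving [7, 7, 4, 8].

[7, 7, 4, 8]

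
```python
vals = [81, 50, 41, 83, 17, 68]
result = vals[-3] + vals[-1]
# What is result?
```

vals has length 6. Negative index -3 maps to positive index 6 + (-3) = 3. vals[3] = 83.
vals has length 6. Negative index -1 maps to positive index 6 + (-1) = 5. vals[5] = 68.
Sum: 83 + 68 = 151.

151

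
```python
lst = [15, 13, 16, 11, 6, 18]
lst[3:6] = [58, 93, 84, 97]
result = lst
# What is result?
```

lst starts as [15, 13, 16, 11, 6, 18] (length 6). The slice lst[3:6] covers indices [3, 4, 5] with values [11, 6, 18]. Replacing that slice with [58, 93, 84, 97] (different length) produces [15, 13, 16, 58, 93, 84, 97].

[15, 13, 16, 58, 93, 84, 97]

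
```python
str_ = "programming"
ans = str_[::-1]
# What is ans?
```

str_ has length 11. The slice str_[::-1] selects indices [10, 9, 8, 7, 6, 5, 4, 3, 2, 1, 0] (10->'g', 9->'n', 8->'i', 7->'m', 6->'m', 5->'a', 4->'r', 3->'g', 2->'o', 1->'r', 0->'p'), giving 'gnimmargorp'.

'gnimmargorp'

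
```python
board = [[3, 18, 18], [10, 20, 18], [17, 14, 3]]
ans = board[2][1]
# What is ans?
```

board[2] = [17, 14, 3]. Taking column 1 of that row yields 14.

14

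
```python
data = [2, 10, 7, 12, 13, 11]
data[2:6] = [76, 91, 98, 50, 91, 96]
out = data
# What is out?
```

data starts as [2, 10, 7, 12, 13, 11] (length 6). The slice data[2:6] covers indices [2, 3, 4, 5] with values [7, 12, 13, 11]. Replacing that slice with [76, 91, 98, 50, 91, 96] (different length) produces [2, 10, 76, 91, 98, 50, 91, 96].

[2, 10, 76, 91, 98, 50, 91, 96]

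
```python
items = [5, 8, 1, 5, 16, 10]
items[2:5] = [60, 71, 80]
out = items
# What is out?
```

items starts as [5, 8, 1, 5, 16, 10] (length 6). The slice items[2:5] covers indices [2, 3, 4] with values [1, 5, 16]. Replacing that slice with [60, 71, 80] (same length) produces [5, 8, 60, 71, 80, 10].

[5, 8, 60, 71, 80, 10]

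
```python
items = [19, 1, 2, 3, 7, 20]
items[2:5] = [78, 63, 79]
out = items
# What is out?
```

items starts as [19, 1, 2, 3, 7, 20] (length 6). The slice items[2:5] covers indices [2, 3, 4] with values [2, 3, 7]. Replacing that slice with [78, 63, 79] (same length) produces [19, 1, 78, 63, 79, 20].

[19, 1, 78, 63, 79, 20]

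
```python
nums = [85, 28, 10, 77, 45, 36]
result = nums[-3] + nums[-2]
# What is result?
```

nums has length 6. Negative index -3 maps to positive index 6 + (-3) = 3. nums[3] = 77.
nums has length 6. Negative index -2 maps to positive index 6 + (-2) = 4. nums[4] = 45.
Sum: 77 + 45 = 122.

122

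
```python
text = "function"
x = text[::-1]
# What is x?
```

text has length 8. The slice text[::-1] selects indices [7, 6, 5, 4, 3, 2, 1, 0] (7->'n', 6->'o', 5->'i', 4->'t', 3->'c', 2->'n', 1->'u', 0->'f'), giving 'noitcnuf'.

'noitcnuf'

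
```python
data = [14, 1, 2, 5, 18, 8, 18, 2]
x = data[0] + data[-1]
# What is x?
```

data has length 8. data[0] = 14.
data has length 8. Negative index -1 maps to positive index 8 + (-1) = 7. data[7] = 2.
Sum: 14 + 2 = 16.

16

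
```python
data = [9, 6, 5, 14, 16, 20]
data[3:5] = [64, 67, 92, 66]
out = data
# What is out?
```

data starts as [9, 6, 5, 14, 16, 20] (length 6). The slice data[3:5] covers indices [3, 4] with values [14, 16]. Replacing that slice with [64, 67, 92, 66] (different length) produces [9, 6, 5, 64, 67, 92, 66, 20].

[9, 6, 5, 64, 67, 92, 66, 20]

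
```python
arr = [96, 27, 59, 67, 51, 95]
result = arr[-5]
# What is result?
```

arr has length 6. Negative index -5 maps to positive index 6 + (-5) = 1. arr[1] = 27.

27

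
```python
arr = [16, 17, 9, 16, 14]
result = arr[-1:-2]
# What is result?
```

arr has length 5. The slice arr[-1:-2] resolves to an empty index range, so the result is [].

[]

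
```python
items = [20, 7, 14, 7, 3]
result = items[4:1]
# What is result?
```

items has length 5. The slice items[4:1] resolves to an empty index range, so the result is [].

[]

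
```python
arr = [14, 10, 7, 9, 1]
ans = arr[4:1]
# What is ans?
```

arr has length 5. The slice arr[4:1] resolves to an empty index range, so the result is [].

[]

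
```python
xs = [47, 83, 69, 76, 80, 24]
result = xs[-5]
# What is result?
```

xs has length 6. Negative index -5 maps to positive index 6 + (-5) = 1. xs[1] = 83.

83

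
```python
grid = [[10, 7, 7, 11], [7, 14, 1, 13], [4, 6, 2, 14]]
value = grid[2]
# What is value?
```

grid has 3 rows. Row 2 is [4, 6, 2, 14].

[4, 6, 2, 14]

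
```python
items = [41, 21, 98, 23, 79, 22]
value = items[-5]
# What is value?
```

items has length 6. Negative index -5 maps to positive index 6 + (-5) = 1. items[1] = 21.

21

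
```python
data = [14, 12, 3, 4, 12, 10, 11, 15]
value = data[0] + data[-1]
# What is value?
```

data has length 8. data[0] = 14.
data has length 8. Negative index -1 maps to positive index 8 + (-1) = 7. data[7] = 15.
Sum: 14 + 15 = 29.

29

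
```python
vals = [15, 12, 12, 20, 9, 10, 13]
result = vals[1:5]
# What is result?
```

vals has length 7. The slice vals[1:5] selects indices [1, 2, 3, 4] (1->12, 2->12, 3->20, 4->9), giving [12, 12, 20, 9].

[12, 12, 20, 9]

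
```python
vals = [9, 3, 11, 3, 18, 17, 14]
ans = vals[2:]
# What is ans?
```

vals has length 7. The slice vals[2:] selects indices [2, 3, 4, 5, 6] (2->11, 3->3, 4->18, 5->17, 6->14), giving [11, 3, 18, 17, 14].

[11, 3, 18, 17, 14]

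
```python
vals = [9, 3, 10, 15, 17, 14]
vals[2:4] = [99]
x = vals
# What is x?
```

vals starts as [9, 3, 10, 15, 17, 14] (length 6). The slice vals[2:4] covers indices [2, 3] with values [10, 15]. Replacing that slice with [99] (different length) produces [9, 3, 99, 17, 14].

[9, 3, 99, 17, 14]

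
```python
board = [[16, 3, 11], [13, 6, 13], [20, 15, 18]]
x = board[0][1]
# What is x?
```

board[0] = [16, 3, 11]. Taking column 1 of that row yields 3.

3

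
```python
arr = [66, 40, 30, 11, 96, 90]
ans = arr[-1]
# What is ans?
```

arr has length 6. Negative index -1 maps to positive index 6 + (-1) = 5. arr[5] = 90.

90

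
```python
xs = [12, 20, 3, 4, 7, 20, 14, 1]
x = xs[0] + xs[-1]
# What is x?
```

xs has length 8. xs[0] = 12.
xs has length 8. Negative index -1 maps to positive index 8 + (-1) = 7. xs[7] = 1.
Sum: 12 + 1 = 13.

13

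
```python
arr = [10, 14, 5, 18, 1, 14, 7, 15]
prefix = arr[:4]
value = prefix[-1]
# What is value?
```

arr has length 8. The slice arr[:4] selects indices [0, 1, 2, 3] (0->10, 1->14, 2->5, 3->18), giving [10, 14, 5, 18]. So prefix = [10, 14, 5, 18]. Then prefix[-1] = 18.

18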